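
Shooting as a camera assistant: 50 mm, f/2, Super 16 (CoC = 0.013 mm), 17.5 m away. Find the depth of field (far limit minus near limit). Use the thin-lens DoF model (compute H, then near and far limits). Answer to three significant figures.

Hyperfocal distance H = f²/(N·c) + f = 50²/(2 × 0.013) + 50 = 2500/0.026 + 50 ≈ 96203.8 mm ≈ 96.20 m.
Near limit Dn = s·(H − f)/(H + s − 2f) = 17500 × (96203.8 − 50) / (96203.8 + 17500 − 2 × 50) = 17500 × 96153.8 / 113603.8 ≈ 14811.9 mm.
Far limit Df = s·(H − f)/(H − s) = 17500 × (96203.8 − 50) / (96203.8 − 17500) = 17500 × 96153.8 / 78703.8 ≈ 21380.1 mm.
Depth of field = Df − Dn = 21380.1 − 14811.9 ≈ 6568.2 mm ≈ 6.57 m.

6.57 m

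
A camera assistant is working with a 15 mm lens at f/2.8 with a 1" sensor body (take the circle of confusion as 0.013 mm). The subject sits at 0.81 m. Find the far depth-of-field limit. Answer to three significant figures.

Hyperfocal distance H = f²/(N·c) + f = 15²/(2.8 × 0.013) + 15 = 225/0.0364 + 15 ≈ 6196.3 mm ≈ 6.196 m.
Far limit Df = s·(H − f)/(H − s) = 810 × (6196.3 − 15) / (6196.3 − 810) = 810 × 6181.3 / 5386.3 ≈ 929.55 mm ≈ 0.930 m.

0.930 m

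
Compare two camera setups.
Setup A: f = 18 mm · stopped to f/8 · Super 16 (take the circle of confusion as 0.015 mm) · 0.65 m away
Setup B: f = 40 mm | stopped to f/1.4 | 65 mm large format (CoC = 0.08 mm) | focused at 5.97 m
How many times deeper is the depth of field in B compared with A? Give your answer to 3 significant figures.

Setup A: H = 18²/(8×0.015) + 18 ≈ 2718.0 mm; DoF = Df − Dn = 848.65 − 526.71 ≈ 321.94 mm.
Setup B: H = 40²/(1.4×0.08) + 40 ≈ 14325.7 mm; DoF = Df − Dn = 10206.9 − 4218.8 ≈ 5988.1 mm.
Ratio = 5988.1 / 321.94 ≈ 18.6.

18.6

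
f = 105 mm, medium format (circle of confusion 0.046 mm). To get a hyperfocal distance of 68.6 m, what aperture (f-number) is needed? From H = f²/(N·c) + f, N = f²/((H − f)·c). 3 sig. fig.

Rearrange H = f²/(N·c) + f for N: N = f² / ((H − f)·c).
N = 105² / ((68600 − 105) × 0.046) = 11025 / 3151 ≈ 3.50.

f/3.50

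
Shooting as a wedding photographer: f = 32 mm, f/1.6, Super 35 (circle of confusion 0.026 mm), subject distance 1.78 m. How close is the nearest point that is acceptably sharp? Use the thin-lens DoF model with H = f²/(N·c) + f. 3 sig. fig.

1.66 m

Hyperfocal distance H = f²/(N·c) + f = 32²/(1.6 × 0.026) + 32 = 1024/0.0416 + 32 ≈ 24647.4 mm ≈ 24.65 m.
Near limit Dn = s·(H − f)/(H + s − 2f) = 1780 × (24647.4 − 32) / (24647.4 + 1780 − 2 × 32) = 1780 × 24615.4 / 26363.4 ≈ 1662.0 mm ≈ 1.66 m.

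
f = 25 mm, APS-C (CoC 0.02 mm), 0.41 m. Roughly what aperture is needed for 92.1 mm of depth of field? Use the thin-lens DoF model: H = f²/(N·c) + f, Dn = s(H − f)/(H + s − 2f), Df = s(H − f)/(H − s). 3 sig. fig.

Write h = H − f = f²/(N·c). The thin-lens limits are Dn = s·h/(h + (s−f)) and Df = s·h/(h − (s−f)), so DoF = Df − Dn = 2·s·(s−f)·h / (h² − (s−f)²).
That is a quadratic in h: DoF·h² − 2·s·(s−f)·h − DoF·(s−f)² = 0 ⇒ h = (s−f)·(s + √(s² + DoF²)) / DoF = 385 × (410 + √(410² + 92.1²)) / 92.1 = 385 × (410 + 420.217) / 92.1 ≈ 3470.5 mm.
Then N = f²/(c·h) = 25² / (0.02 × 3470.5) = 625 / 69.410 ≈ 9.

f/9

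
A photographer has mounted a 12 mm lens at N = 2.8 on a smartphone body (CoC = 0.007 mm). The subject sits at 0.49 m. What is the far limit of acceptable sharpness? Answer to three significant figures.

0.524 m

Hyperfocal distance H = f²/(N·c) + f = 12²/(2.8 × 0.007) + 12 = 144/0.0196 + 12 ≈ 7358.9 mm ≈ 7.359 m.
Far limit Df = s·(H − f)/(H − s) = 490 × (7358.9 − 12) / (7358.9 − 490) = 490 × 7346.9 / 6868.9 ≈ 524.10 mm ≈ 0.524 m.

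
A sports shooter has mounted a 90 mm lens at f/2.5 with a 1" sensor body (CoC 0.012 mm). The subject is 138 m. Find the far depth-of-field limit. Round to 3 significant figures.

282 m

Hyperfocal distance H = f²/(N·c) + f = 90²/(2.5 × 0.012) + 90 = 8100/0.03 + 90 ≈ 270090.0 mm ≈ 270.1 m.
Far limit Df = s·(H − f)/(H − s) = 138000 × (270090.0 − 90) / (270090.0 − 138000) = 138000 × 270000.0 / 132090.0 ≈ 282080 mm ≈ 282 m.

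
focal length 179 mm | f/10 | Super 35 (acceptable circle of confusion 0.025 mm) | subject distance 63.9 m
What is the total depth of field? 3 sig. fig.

84.4 m

Hyperfocal distance H = f²/(N·c) + f = 179²/(10 × 0.025) + 179 = 32041/0.25 + 179 ≈ 128343.0 mm ≈ 128.3 m.
Near limit Dn = s·(H − f)/(H + s − 2f) = 63900 × (128343.0 − 179) / (128343.0 + 63900 − 2 × 179) = 63900 × 128164.0 / 191885.0 ≈ 42680 mm.
Far limit Df = s·(H − f)/(H − s) = 63900 × (128343.0 − 179) / (128343.0 − 63900) = 63900 × 128164.0 / 64443.0 ≈ 127084 mm.
Depth of field = Df − Dn = 127084 − 42680 ≈ 84404 mm ≈ 84.4 m.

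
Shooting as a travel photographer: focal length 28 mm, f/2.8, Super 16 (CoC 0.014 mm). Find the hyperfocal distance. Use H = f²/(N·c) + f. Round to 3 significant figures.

Hyperfocal distance H = f²/(N·c) + f = 28²/(2.8 × 0.014) + 28 = 784/0.0392 + 28 ≈ 20028.0 mm ≈ 20.0 m.

20.0 m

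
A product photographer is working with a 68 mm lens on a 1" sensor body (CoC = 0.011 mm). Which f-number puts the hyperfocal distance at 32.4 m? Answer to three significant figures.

f/13

Rearrange H = f²/(N·c) + f for N: N = f² / ((H − f)·c).
N = 68² / ((32400 − 68) × 0.011) = 4624 / 355.7 ≈ 13.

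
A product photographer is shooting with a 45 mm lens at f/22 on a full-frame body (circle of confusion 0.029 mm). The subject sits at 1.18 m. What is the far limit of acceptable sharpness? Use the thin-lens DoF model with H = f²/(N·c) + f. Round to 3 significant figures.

Hyperfocal distance H = f²/(N·c) + f = 45²/(22 × 0.029) + 45 = 2025/0.638 + 45 ≈ 3219.0 mm ≈ 3.219 m.
Far limit Df = s·(H − f)/(H − s) = 1180 × (3219.0 − 45) / (3219.0 − 1180) = 1180 × 3174.0 / 2039.0 ≈ 1836.8 mm ≈ 1.84 m.

1.84 m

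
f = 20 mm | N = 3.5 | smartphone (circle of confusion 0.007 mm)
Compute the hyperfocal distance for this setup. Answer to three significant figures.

16.3 m

Hyperfocal distance H = f²/(N·c) + f = 20²/(3.5 × 0.007) + 20 = 400/0.0245 + 20 ≈ 16346.5 mm ≈ 16.3 m.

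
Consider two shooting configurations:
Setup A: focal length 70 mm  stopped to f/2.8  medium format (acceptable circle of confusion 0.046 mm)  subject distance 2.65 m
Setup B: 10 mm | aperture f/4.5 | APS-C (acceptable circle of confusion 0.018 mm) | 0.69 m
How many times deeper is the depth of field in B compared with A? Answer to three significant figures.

Setup A: H = 70²/(2.8×0.046) + 70 ≈ 38113.5 mm; DoF = Df − Dn = 2842.79 − 2481.70 ≈ 361.09 mm.
Setup B: H = 10²/(4.5×0.018) + 10 ≈ 1244.6 mm; DoF = Df − Dn = 1536.1 − 444.9 ≈ 1091.2 mm.
Ratio = 1091.2 / 361.09 ≈ 3.02.

3.02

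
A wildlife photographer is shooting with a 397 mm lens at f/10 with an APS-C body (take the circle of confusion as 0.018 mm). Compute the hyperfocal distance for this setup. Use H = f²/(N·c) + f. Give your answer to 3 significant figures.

876 m

Hyperfocal distance H = f²/(N·c) + f = 397²/(10 × 0.018) + 397 = 157609/0.18 + 397 ≈ 876002.6 mm ≈ 876 m.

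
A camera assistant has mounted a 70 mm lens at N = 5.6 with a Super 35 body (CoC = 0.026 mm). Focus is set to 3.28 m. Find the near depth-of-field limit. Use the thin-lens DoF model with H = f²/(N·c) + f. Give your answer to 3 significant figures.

2.99 m

Hyperfocal distance H = f²/(N·c) + f = 70²/(5.6 × 0.026) + 70 = 4900/0.1456 + 70 ≈ 33723.8 mm ≈ 33.72 m.
Near limit Dn = s·(H − f)/(H + s − 2f) = 3280 × (33723.8 − 70) / (33723.8 + 3280 − 2 × 70) = 3280 × 33653.8 / 36863.8 ≈ 2994.4 mm ≈ 2.99 m.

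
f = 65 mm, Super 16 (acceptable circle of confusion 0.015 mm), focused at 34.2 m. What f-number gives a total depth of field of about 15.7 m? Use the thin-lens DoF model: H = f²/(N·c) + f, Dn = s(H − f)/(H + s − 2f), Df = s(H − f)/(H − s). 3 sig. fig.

Write h = H − f = f²/(N·c). The thin-lens limits are Dn = s·h/(h + (s−f)) and Df = s·h/(h − (s−f)), so DoF = Df − Dn = 2·s·(s−f)·h / (h² − (s−f)²).
That is a quadratic in h: DoF·h² − 2·s·(s−f)·h − DoF·(s−f)² = 0 ⇒ h = (s−f)·(s + √(s² + DoF²)) / DoF = 34135 × (34200 + √(34200² + 15700²)) / 15700 = 34135 × (34200 + 37631.5) / 15700 ≈ 156176 mm.
Then N = f²/(c·h) = 65² / (0.015 × 156176) = 4225 / 2342.6 ≈ 1.80.

f/1.80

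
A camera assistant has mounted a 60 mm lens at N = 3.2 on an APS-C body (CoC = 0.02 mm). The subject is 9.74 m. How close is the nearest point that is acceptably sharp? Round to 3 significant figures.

8.31 m

Hyperfocal distance H = f²/(N·c) + f = 60²/(3.2 × 0.02) + 60 = 3600/0.064 + 60 ≈ 56310.0 mm ≈ 56.31 m.
Near limit Dn = s·(H − f)/(H + s − 2f) = 9740 × (56310.0 − 60) / (56310.0 + 9740 − 2 × 60) = 9740 × 56250.0 / 65930.0 ≈ 8309.9 mm ≈ 8.31 m.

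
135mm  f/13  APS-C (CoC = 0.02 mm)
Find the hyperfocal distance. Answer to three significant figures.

70.2 m

Hyperfocal distance H = f²/(N·c) + f = 135²/(13 × 0.02) + 135 = 18225/0.26 + 135 ≈ 70231.2 mm ≈ 70.2 m.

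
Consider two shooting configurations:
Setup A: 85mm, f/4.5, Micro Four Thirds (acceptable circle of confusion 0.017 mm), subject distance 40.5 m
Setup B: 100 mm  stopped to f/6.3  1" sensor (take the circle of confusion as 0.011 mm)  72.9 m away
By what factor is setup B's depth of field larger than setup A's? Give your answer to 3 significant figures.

2.33

Setup A: H = 85²/(4.5×0.017) + 85 ≈ 94529.4 mm; DoF = Df − Dn = 70795 − 28363 ≈ 42432 mm.
Setup B: H = 100²/(6.3×0.011) + 100 ≈ 144400.1 mm; DoF = Df − Dn = 147125 − 48455 ≈ 98670 mm.
Ratio = 98670 / 42432 ≈ 2.33.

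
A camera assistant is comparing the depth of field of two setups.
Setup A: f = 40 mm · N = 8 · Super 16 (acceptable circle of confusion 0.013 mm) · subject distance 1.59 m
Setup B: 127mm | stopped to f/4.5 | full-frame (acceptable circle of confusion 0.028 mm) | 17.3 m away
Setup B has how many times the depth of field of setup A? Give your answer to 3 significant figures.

Setup A: H = 40²/(8×0.013) + 40 ≈ 15424.6 mm; DoF = Df − Dn = 1768.14 − 1444.47 ≈ 323.67 mm.
Setup B: H = 127²/(4.5×0.028) + 127 ≈ 128134.9 mm; DoF = Df − Dn = 19980.5 − 15253.6 ≈ 4726.9 mm.
Ratio = 4726.9 / 323.67 ≈ 14.6.

14.6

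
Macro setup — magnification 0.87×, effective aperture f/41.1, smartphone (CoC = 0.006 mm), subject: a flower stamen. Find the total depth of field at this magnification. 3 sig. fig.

0.652 mm

At magnification m, DoF ≈ 2·N_eff·c/m² = 2 × 41.1 × 0.006 / 0.87² = 0.4932 / 0.7569 ≈ 0.652 mm.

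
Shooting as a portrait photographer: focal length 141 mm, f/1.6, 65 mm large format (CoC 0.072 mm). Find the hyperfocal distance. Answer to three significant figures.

Hyperfocal distance H = f²/(N·c) + f = 141²/(1.6 × 0.072) + 141 = 19881/0.1152 + 141 ≈ 172719.1 mm ≈ 173 m.

173 m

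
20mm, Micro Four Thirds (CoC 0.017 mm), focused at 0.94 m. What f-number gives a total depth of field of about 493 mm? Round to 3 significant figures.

Write h = H − f = f²/(N·c). The thin-lens limits are Dn = s·h/(h + (s−f)) and Df = s·h/(h − (s−f)), so DoF = Df − Dn = 2·s·(s−f)·h / (h² − (s−f)²).
That is a quadratic in h: DoF·h² − 2·s·(s−f)·h − DoF·(s−f)² = 0 ⇒ h = (s−f)·(s + √(s² + DoF²)) / DoF = 920 × (940 + √(940² + 493²)) / 493 = 920 × (940 + 1061.44) / 493 ≈ 3734.9 mm.
Then N = f²/(c·h) = 20² / (0.017 × 3734.9) = 400 / 63.494 ≈ 6.30.

f/6.30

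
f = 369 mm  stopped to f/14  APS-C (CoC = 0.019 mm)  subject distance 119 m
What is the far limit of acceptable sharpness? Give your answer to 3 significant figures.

155 m

Hyperfocal distance H = f²/(N·c) + f = 369²/(14 × 0.019) + 369 = 136161/0.266 + 369 ≈ 512252.5 mm ≈ 512.3 m.
Far limit Df = s·(H − f)/(H − s) = 119000 × (512252.5 − 369) / (512252.5 − 119000) = 119000 × 511883.5 / 393252.5 ≈ 154898 mm ≈ 155 m.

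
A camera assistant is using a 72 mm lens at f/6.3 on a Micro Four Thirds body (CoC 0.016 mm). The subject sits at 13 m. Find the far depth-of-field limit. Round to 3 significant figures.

17.4 m

Hyperfocal distance H = f²/(N·c) + f = 72²/(6.3 × 0.016) + 72 = 5184/0.1008 + 72 ≈ 51500.6 mm ≈ 51.50 m.
Far limit Df = s·(H − f)/(H − s) = 13000 × (51500.6 − 72) / (51500.6 − 13000) = 13000 × 51428.6 / 38500.6 ≈ 17365 mm ≈ 17.4 m.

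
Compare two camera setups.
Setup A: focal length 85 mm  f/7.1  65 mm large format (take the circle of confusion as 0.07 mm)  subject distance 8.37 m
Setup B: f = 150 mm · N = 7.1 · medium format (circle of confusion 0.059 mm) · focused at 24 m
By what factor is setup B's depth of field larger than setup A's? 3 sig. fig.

Setup A: H = 85²/(7.1×0.07) + 85 ≈ 14622.2 mm; DoF = Df − Dn = 19461 − 5331 ≈ 14130 mm.
Setup B: H = 150²/(7.1×0.059) + 150 ≈ 53862.1 mm; DoF = Df − Dn = 43168 − 16620 ≈ 26548 mm.
Ratio = 26548 / 14130 ≈ 1.88.

1.88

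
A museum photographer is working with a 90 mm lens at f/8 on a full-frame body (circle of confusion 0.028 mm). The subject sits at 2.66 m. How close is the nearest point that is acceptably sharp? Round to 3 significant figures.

Hyperfocal distance H = f²/(N·c) + f = 90²/(8 × 0.028) + 90 = 8100/0.224 + 90 ≈ 36250.7 mm ≈ 36.25 m.
Near limit Dn = s·(H − f)/(H + s − 2f) = 2660 × (36250.7 − 90) / (36250.7 + 2660 − 2 × 90) = 2660 × 36160.7 / 38730.7 ≈ 2483.5 mm ≈ 2.48 m.

2.48 m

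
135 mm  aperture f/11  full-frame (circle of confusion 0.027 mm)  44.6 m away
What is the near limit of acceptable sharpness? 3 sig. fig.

Hyperfocal distance H = f²/(N·c) + f = 135²/(11 × 0.027) + 135 = 18225/0.297 + 135 ≈ 61498.6 mm ≈ 61.50 m.
Near limit Dn = s·(H − f)/(H + s − 2f) = 44600 × (61498.6 − 135) / (61498.6 + 44600 − 2 × 135) = 44600 × 61363.6 / 105828.6 ≈ 25861 mm ≈ 25.9 m.

25.9 m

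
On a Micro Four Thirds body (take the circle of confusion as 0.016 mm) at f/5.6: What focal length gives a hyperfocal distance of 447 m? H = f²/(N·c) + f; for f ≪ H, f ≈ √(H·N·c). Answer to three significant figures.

200 mm

From H = f²/(N·c) + f, with f ≪ H: f ≈ √(H·N·c) = √(447000 × 5.6 × 0.016) = √40051 ≈ 200.1 mm.
The +f correction barely moves this — solving exactly, f² + N·c·f − N·c·H = 0 ⇒ f = (−N·c + √((N·c)² + 4·N·c·H))/2 = (−0.0896 + √160205)/2 ≈ 200.08 mm, so f ≈ 200 mm.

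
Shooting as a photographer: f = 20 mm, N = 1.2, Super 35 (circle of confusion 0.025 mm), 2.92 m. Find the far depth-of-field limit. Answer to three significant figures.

Hyperfocal distance H = f²/(N·c) + f = 20²/(1.2 × 0.025) + 20 = 400/0.03 + 20 ≈ 13353.3 mm ≈ 13.35 m.
Far limit Df = s·(H − f)/(H − s) = 2920 × (13353.3 − 20) / (13353.3 − 2920) = 2920 × 13333.3 / 10433.3 ≈ 3731.6 mm ≈ 3.73 m.

3.73 m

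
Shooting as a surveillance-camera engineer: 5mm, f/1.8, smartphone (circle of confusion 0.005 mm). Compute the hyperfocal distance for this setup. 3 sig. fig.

Hyperfocal distance H = f²/(N·c) + f = 5²/(1.8 × 0.005) + 5 = 25/0.009 + 5 ≈ 2782.8 mm ≈ 2.78 m.

2.78 m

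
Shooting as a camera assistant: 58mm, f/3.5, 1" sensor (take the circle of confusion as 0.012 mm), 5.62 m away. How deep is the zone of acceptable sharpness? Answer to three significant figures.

0.784 m

Hyperfocal distance H = f²/(N·c) + f = 58²/(3.5 × 0.012) + 58 = 3364/0.042 + 58 ≈ 80153.2 mm ≈ 80.15 m.
Near limit Dn = s·(H − f)/(H + s − 2f) = 5620 × (80153.2 − 58) / (80153.2 + 5620 − 2 × 58) = 5620 × 80095.2 / 85657.2 ≈ 5255.08 mm.
Far limit Df = s·(H − f)/(H − s) = 5620 × (80153.2 − 58) / (80153.2 − 5620) = 5620 × 80095.2 / 74533.2 ≈ 6039.39 mm.
Depth of field = Df − Dn = 6039.39 − 5255.08 ≈ 784.31 mm ≈ 0.784 m.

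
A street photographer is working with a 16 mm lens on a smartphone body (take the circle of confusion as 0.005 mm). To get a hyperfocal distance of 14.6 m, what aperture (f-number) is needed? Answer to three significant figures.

Rearrange H = f²/(N·c) + f for N: N = f² / ((H − f)·c).
N = 16² / ((14600 − 16) × 0.005) = 256 / 72.92 ≈ 3.51.

f/3.51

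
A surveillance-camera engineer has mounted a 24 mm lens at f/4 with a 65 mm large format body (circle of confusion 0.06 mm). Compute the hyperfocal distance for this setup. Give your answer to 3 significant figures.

Hyperfocal distance H = f²/(N·c) + f = 24²/(4 × 0.06) + 24 = 576/0.24 + 24 ≈ 2424.0 mm ≈ 2.42 m.

2.42 m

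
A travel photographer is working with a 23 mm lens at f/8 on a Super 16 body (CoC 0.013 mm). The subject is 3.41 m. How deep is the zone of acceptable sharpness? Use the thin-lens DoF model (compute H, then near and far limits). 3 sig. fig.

8.16 m

Hyperfocal distance H = f²/(N·c) + f = 23²/(8 × 0.013) + 23 = 529/0.104 + 23 ≈ 5109.5 mm ≈ 5.110 m.
Near limit Dn = s·(H − f)/(H + s − 2f) = 3410 × (5109.5 − 23) / (5109.5 + 3410 − 2 × 23) = 3410 × 5086.5 / 8473.5 ≈ 2047.0 mm.
Far limit Df = s·(H − f)/(H − s) = 3410 × (5109.5 − 23) / (5109.5 − 3410) = 3410 × 5086.5 / 1699.5 ≈ 10205.8 mm.
Depth of field = Df − Dn = 10205.8 − 2047.0 ≈ 8158.8 mm ≈ 8.16 m.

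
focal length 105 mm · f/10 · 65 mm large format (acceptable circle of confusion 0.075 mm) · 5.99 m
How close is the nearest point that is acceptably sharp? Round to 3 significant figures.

Hyperfocal distance H = f²/(N·c) + f = 105²/(10 × 0.075) + 105 = 11025/0.75 + 105 ≈ 14805.0 mm ≈ 14.80 m.
Near limit Dn = s·(H − f)/(H + s − 2f) = 5990 × (14805.0 − 105) / (14805.0 + 5990 − 2 × 105) = 5990 × 14700.0 / 20585.0 ≈ 4277.5 mm ≈ 4.28 m.

4.28 m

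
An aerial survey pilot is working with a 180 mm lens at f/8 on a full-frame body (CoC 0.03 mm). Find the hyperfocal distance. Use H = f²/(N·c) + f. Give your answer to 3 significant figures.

135 m

Hyperfocal distance H = f²/(N·c) + f = 180²/(8 × 0.03) + 180 = 32400/0.24 + 180 ≈ 135180.0 mm ≈ 135 m.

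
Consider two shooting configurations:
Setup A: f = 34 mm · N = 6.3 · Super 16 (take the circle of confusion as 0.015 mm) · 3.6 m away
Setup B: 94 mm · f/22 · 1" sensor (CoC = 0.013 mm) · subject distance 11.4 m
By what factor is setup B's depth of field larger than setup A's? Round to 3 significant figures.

Setup A: H = 34²/(6.3×0.015) + 34 ≈ 12266.8 mm; DoF = Df − Dn = 5081.2 − 2787.4 ≈ 2293.8 mm.
Setup B: H = 94²/(22×0.013) + 94 ≈ 30989.1 mm; DoF = Df − Dn = 17979.6 − 8345.9 ≈ 9633.7 mm.
Ratio = 9633.7 / 2293.8 ≈ 4.20.

4.20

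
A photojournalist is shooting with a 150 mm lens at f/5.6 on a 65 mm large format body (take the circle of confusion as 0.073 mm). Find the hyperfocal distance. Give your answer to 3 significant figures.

55.2 m

Hyperfocal distance H = f²/(N·c) + f = 150²/(5.6 × 0.073) + 150 = 22500/0.4088 + 150 ≈ 55189.1 mm ≈ 55.2 m.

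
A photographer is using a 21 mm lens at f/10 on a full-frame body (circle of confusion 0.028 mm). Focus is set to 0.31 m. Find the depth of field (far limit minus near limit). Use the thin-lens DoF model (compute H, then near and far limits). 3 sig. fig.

118 mm

Hyperfocal distance H = f²/(N·c) + f = 21²/(10 × 0.028) + 21 = 441/0.28 + 21 ≈ 1596.0 mm ≈ 1.596 m.
Near limit Dn = s·(H − f)/(H + s − 2f) = 310 × (1596.0 − 21) / (1596.0 + 310 − 2 × 21) = 310 × 1575.0 / 1864.0 ≈ 261.94 mm.
Far limit Df = s·(H − f)/(H − s) = 310 × (1596.0 − 21) / (1596.0 − 310) = 310 × 1575.0 / 1286.0 ≈ 379.67 mm.
Depth of field = Df − Dn = 379.67 − 261.94 ≈ 117.73 mm.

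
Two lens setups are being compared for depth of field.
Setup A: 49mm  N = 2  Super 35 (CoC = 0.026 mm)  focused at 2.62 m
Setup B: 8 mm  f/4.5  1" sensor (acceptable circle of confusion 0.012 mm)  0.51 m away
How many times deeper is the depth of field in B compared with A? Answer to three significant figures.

1.80

Setup A: H = 49²/(2×0.026) + 49 ≈ 46222.1 mm; DoF = Df − Dn = 2774.49 − 2481.81 ≈ 292.68 mm.
Setup B: H = 8²/(4.5×0.012) + 8 ≈ 1193.2 mm; DoF = Df − Dn = 884.74 − 358.26 ≈ 526.48 mm.
Ratio = 526.48 / 292.68 ≈ 1.80.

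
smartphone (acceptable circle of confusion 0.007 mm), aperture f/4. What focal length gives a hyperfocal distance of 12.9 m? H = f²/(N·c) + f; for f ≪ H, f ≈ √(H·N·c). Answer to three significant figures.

From H = f²/(N·c) + f, with f ≪ H: f ≈ √(H·N·c) = √(12900 × 4 × 0.007) = √361.20 ≈ 19.01 mm.
The +f correction barely moves this — solving exactly, f² + N·c·f − N·c·H = 0 ⇒ f = (−N·c + √((N·c)² + 4·N·c·H))/2 = (−0.028 + √1444.8)/2 ≈ 18.991 mm, so f ≈ 19.0 mm.

19.0 mm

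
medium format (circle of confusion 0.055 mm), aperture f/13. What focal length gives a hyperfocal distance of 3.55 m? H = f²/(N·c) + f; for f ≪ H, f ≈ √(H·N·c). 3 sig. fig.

50.0 mm

From H = f²/(N·c) + f, with f ≪ H: f ≈ √(H·N·c) = √(3550 × 13 × 0.055) = √2538.2 ≈ 50.38 mm.
Exact: f² + N·c·f − N·c·H = 0 ⇒ f = (−N·c + √((N·c)² + 4·N·c·H))/2 = (−0.715 + √10154)/2 ≈ 50.025 mm ≈ 50.0 mm.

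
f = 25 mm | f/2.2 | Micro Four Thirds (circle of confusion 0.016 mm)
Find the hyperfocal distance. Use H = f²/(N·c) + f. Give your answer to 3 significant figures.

Hyperfocal distance H = f²/(N·c) + f = 25²/(2.2 × 0.016) + 25 = 625/0.0352 + 25 ≈ 17780.7 mm ≈ 17.8 m.

17.8 m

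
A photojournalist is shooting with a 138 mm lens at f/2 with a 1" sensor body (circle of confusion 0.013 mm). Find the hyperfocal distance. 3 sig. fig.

Hyperfocal distance H = f²/(N·c) + f = 138²/(2 × 0.013) + 138 = 19044/0.026 + 138 ≈ 732599.5 mm ≈ 733 m.

733 m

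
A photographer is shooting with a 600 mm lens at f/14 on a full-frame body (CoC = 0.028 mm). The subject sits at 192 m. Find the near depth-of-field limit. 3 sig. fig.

159 m

Hyperfocal distance H = f²/(N·c) + f = 600²/(14 × 0.028) + 600 = 360000/0.392 + 600 ≈ 918967.3 mm ≈ 919.0 m.
Near limit Dn = s·(H − f)/(H + s − 2f) = 192000 × (918967.3 − 600) / (918967.3 + 192000 − 2 × 600) = 192000 × 918367.3 / 1109767.3 ≈ 158886 mm ≈ 159 m.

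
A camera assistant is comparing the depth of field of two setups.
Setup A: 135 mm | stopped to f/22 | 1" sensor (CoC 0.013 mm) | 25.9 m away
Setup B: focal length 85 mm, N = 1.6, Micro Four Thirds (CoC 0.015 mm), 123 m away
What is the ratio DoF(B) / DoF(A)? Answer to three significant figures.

Setup A: H = 135²/(22×0.013) + 135 ≈ 63858.8 mm; DoF = Df − Dn = 43480 − 18443 ≈ 25037 mm.
Setup B: H = 85²/(1.6×0.015) + 85 ≈ 301126.7 mm; DoF = Df − Dn = 207875 − 87339 ≈ 120536 mm.
Ratio = 120536 / 25037 ≈ 4.81.

4.81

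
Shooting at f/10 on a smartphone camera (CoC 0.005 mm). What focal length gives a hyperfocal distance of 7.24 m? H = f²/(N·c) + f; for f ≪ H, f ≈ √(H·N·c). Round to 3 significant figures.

19.0 mm

From H = f²/(N·c) + f, with f ≪ H: f ≈ √(H·N·c) = √(7240 × 10 × 0.005) = √362.00 ≈ 19.03 mm.
The +f correction barely moves this — solving exactly, f² + N·c·f − N·c·H = 0 ⇒ f = (−N·c + √((N·c)² + 4·N·c·H))/2 = (−0.05 + √1448.0)/2 ≈ 19.001 mm, so f ≈ 19.0 mm.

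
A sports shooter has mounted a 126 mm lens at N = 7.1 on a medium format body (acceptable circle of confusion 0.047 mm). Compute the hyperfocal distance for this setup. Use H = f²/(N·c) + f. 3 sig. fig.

Hyperfocal distance H = f²/(N·c) + f = 126²/(7.1 × 0.047) + 126 = 15876/0.3337 + 126 ≈ 47701.7 mm ≈ 47.7 m.

47.7 m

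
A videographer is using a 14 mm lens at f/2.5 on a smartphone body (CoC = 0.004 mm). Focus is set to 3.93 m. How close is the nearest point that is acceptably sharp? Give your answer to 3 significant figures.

3.28 m

Hyperfocal distance H = f²/(N·c) + f = 14²/(2.5 × 0.004) + 14 = 196/0.01 + 14 ≈ 19614.0 mm ≈ 19.61 m.
Near limit Dn = s·(H − f)/(H + s − 2f) = 3930 × (19614.0 − 14) / (19614.0 + 3930 − 2 × 14) = 3930 × 19600.0 / 23516.0 ≈ 3275.6 mm ≈ 3.28 m.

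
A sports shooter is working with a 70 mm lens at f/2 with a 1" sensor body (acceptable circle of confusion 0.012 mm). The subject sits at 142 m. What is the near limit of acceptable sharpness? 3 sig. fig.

83.8 m

Hyperfocal distance H = f²/(N·c) + f = 70²/(2 × 0.012) + 70 = 4900/0.024 + 70 ≈ 204236.7 mm ≈ 204.2 m.
Near limit Dn = s·(H − f)/(H + s − 2f) = 142000 × (204236.7 − 70) / (204236.7 + 142000 − 2 × 70) = 142000 × 204166.7 / 346096.7 ≈ 83768 mm ≈ 83.8 m.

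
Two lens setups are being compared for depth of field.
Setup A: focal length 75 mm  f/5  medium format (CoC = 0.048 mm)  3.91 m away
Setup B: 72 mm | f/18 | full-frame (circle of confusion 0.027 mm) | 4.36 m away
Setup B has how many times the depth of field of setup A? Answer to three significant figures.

Setup A: H = 75²/(5×0.048) + 75 ≈ 23512.5 mm; DoF = Df − Dn = 4674.9 − 3360.2 ≈ 1314.7 mm.
Setup B: H = 72²/(18×0.027) + 72 ≈ 10738.7 mm; DoF = Df − Dn = 7291.0 − 3109.8 ≈ 4181.2 mm.
Ratio = 4181.2 / 1314.7 ≈ 3.18.

3.18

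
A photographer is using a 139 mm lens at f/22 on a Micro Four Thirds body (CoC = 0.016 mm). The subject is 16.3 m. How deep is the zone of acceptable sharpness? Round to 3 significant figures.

10.5 m

Hyperfocal distance H = f²/(N·c) + f = 139²/(22 × 0.016) + 139 = 19321/0.352 + 139 ≈ 55028.2 mm ≈ 55.03 m.
Near limit Dn = s·(H − f)/(H + s − 2f) = 16300 × (55028.2 − 139) / (55028.2 + 16300 − 2 × 139) = 16300 × 54889.2 / 71050.2 ≈ 12592 mm.
Far limit Df = s·(H − f)/(H − s) = 16300 × (55028.2 − 139) / (55028.2 − 16300) = 16300 × 54889.2 / 38728.2 ≈ 23102 mm.
Depth of field = Df − Dn = 23102 − 12592 ≈ 10510 mm ≈ 10.5 m.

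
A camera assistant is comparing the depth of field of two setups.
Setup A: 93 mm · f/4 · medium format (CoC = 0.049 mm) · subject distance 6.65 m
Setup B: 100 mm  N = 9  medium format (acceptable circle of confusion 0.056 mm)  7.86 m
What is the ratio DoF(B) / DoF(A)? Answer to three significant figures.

3.59

Setup A: H = 93²/(4×0.049) + 93 ≈ 44220.6 mm; DoF = Df − Dn = 7810.6 − 5789.7 ≈ 2020.9 mm.
Setup B: H = 100²/(9×0.056) + 100 ≈ 19941.3 mm; DoF = Df − Dn = 12908.6 − 5650.2 ≈ 7258.4 mm.
Ratio = 7258.4 / 2020.9 ≈ 3.59.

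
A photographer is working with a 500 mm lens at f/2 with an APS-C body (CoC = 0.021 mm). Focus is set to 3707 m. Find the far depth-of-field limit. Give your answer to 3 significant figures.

9820 m

Hyperfocal distance H = f²/(N·c) + f = 500²/(2 × 0.021) + 500 = 250000/0.042 + 500 ≈ 5952881.0 mm ≈ 5953 m.
Far limit Df = s·(H − f)/(H − s) = 3707000 × (5952881.0 − 500) / (5952881.0 − 3707000) = 3707000 × 5952381.0 / 2245881.0 ≈ 9824865 mm ≈ 9820 m.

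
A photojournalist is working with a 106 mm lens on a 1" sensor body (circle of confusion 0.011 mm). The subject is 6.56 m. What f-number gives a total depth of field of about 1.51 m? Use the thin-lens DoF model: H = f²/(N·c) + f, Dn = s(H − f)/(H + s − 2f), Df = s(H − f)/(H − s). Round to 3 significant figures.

f/18

Write h = H − f = f²/(N·c). The thin-lens limits are Dn = s·h/(h + (s−f)) and Df = s·h/(h − (s−f)), so DoF = Df − Dn = 2·s·(s−f)·h / (h² − (s−f)²).
That is a quadratic in h: DoF·h² − 2·s·(s−f)·h − DoF·(s−f)² = 0 ⇒ h = (s−f)·(s + √(s² + DoF²)) / DoF = 6454 × (6560 + √(6560² + 1510²)) / 1510 = 6454 × (6560 + 6731.55) / 1510 ≈ 56810 mm.
Then N = f²/(c·h) = 106² / (0.011 × 56810) = 11236 / 624.91 ≈ 18.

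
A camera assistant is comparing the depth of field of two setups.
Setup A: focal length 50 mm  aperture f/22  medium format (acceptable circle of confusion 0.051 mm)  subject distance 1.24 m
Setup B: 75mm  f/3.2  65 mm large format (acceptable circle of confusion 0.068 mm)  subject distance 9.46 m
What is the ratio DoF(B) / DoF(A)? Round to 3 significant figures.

4.27

Setup A: H = 50²/(22×0.051) + 50 ≈ 2278.2 mm; DoF = Df − Dn = 2661.4 − 808.3 ≈ 1853.1 mm.
Setup B: H = 75²/(3.2×0.068) + 75 ≈ 25925.2 mm; DoF = Df − Dn = 14852.1 − 6940.3 ≈ 7911.8 mm.
Ratio = 7911.8 / 1853.1 ≈ 4.27.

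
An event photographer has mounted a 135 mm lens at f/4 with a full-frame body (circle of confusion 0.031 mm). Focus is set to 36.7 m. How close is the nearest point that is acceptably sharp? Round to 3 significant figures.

Hyperfocal distance H = f²/(N·c) + f = 135²/(4 × 0.031) + 135 = 18225/0.124 + 135 ≈ 147110.8 mm ≈ 147.1 m.
Near limit Dn = s·(H − f)/(H + s − 2f) = 36700 × (147110.8 − 135) / (147110.8 + 36700 − 2 × 135) = 36700 × 146975.8 / 183540.8 ≈ 29389 mm ≈ 29.4 m.

29.4 m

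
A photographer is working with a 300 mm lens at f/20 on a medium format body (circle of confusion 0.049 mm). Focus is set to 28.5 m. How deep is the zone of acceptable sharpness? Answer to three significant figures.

Hyperfocal distance H = f²/(N·c) + f = 300²/(20 × 0.049) + 300 = 90000/0.98 + 300 ≈ 92136.7 mm ≈ 92.14 m.
Near limit Dn = s·(H − f)/(H + s − 2f) = 28500 × (92136.7 − 300) / (92136.7 + 28500 − 2 × 300) = 28500 × 91836.7 / 120036.7 ≈ 21805 mm.
Far limit Df = s·(H − f)/(H − s) = 28500 × (92136.7 − 300) / (92136.7 − 28500) = 28500 × 91836.7 / 63636.7 ≈ 41129 mm.
Depth of field = Df − Dn = 41129 − 21805 ≈ 19324 mm ≈ 19.3 m.

19.3 m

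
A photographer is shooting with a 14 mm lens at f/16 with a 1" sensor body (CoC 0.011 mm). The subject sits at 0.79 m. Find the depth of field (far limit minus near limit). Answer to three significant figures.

Hyperfocal distance H = f²/(N·c) + f = 14²/(16 × 0.011) + 14 = 196/0.176 + 14 ≈ 1127.6 mm ≈ 1.128 m.
Near limit Dn = s·(H − f)/(H + s − 2f) = 790 × (1127.6 − 14) / (1127.6 + 790 − 2 × 14) = 790 × 1113.6 / 1889.6 ≈ 465.6 mm.
Far limit Df = s·(H − f)/(H − s) = 790 × (1127.6 − 14) / (1127.6 − 790) = 790 × 1113.6 / 337.6 ≈ 2605.7 mm.
Depth of field = Df − Dn = 2605.7 − 465.6 ≈ 2140.1 mm ≈ 2.14 m.

2.14 m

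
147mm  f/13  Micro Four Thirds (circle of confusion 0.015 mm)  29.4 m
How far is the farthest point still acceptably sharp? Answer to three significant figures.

Hyperfocal distance H = f²/(N·c) + f = 147²/(13 × 0.015) + 147 = 21609/0.195 + 147 ≈ 110962.4 mm ≈ 111.0 m.
Far limit Df = s·(H − f)/(H − s) = 29400 × (110962.4 − 147) / (110962.4 − 29400) = 29400 × 110815.4 / 81562.4 ≈ 39945 mm ≈ 39.9 m.

39.9 m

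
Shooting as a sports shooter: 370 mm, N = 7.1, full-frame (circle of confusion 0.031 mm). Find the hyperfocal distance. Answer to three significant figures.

Hyperfocal distance H = f²/(N·c) + f = 370²/(7.1 × 0.031) + 370 = 136900/0.2201 + 370 ≈ 622360.0 mm ≈ 622 m.

622 m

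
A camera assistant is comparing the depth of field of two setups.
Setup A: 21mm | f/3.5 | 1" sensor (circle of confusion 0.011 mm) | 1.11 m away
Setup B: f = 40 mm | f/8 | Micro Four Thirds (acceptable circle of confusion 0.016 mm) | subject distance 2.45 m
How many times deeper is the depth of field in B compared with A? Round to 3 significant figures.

Setup A: H = 21²/(3.5×0.011) + 21 ≈ 11475.5 mm; DoF = Df − Dn = 1226.62 − 1013.63 ≈ 212.99 mm.
Setup B: H = 40²/(8×0.016) + 40 ≈ 12540.0 mm; DoF = Df − Dn = 3035.18 − 2053.99 ≈ 981.19 mm.
Ratio = 981.19 / 212.99 ≈ 4.61.

4.61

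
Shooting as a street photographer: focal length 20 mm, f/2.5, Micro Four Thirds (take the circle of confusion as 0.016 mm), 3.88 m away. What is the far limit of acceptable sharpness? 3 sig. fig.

Hyperfocal distance H = f²/(N·c) + f = 20²/(2.5 × 0.016) + 20 = 400/0.04 + 20 ≈ 10020.0 mm ≈ 10.02 m.
Far limit Df = s·(H − f)/(H − s) = 3880 × (10020.0 − 20) / (10020.0 − 3880) = 3880 × 10000.0 / 6140.0 ≈ 6319.2 mm ≈ 6.32 m.

6.32 m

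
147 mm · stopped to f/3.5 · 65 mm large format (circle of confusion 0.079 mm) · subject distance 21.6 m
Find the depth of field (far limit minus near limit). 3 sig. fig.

12.8 m

Hyperfocal distance H = f²/(N·c) + f = 147²/(3.5 × 0.079) + 147 = 21609/0.2765 + 147 ≈ 78298.9 mm ≈ 78.30 m.
Near limit Dn = s·(H − f)/(H + s − 2f) = 21600 × (78298.9 − 147) / (78298.9 + 21600 − 2 × 147) = 21600 × 78151.9 / 99604.9 ≈ 16948 mm.
Far limit Df = s·(H − f)/(H − s) = 21600 × (78298.9 − 147) / (78298.9 − 21600) = 21600 × 78151.9 / 56698.9 ≈ 29773 mm.
Depth of field = Df − Dn = 29773 − 16948 ≈ 12825 mm ≈ 12.8 m.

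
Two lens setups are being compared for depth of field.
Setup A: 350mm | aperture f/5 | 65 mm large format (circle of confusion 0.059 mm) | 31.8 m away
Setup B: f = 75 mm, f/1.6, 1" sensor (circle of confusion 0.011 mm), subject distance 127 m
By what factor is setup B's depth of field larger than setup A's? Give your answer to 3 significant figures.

24.7

Setup A: H = 350²/(5×0.059) + 350 ≈ 415604.2 mm; DoF = Df − Dn = 34405.8 − 29561.1 ≈ 4844.7 mm.
Setup B: H = 75²/(1.6×0.011) + 75 ≈ 319677.3 mm; DoF = Df − Dn = 210660 − 90900 ≈ 119760 mm.
Ratio = 119760 / 4844.7 ≈ 24.7.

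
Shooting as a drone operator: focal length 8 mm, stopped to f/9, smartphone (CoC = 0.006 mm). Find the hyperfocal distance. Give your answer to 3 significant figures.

1.19 m

Hyperfocal distance H = f²/(N·c) + f = 8²/(9 × 0.006) + 8 = 64/0.054 + 8 ≈ 1193.2 mm ≈ 1.19 m.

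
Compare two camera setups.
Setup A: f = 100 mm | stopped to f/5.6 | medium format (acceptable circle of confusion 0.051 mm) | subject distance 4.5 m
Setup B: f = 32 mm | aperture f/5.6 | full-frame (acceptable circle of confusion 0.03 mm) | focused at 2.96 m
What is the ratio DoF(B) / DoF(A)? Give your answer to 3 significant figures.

Setup A: H = 100²/(5.6×0.051) + 100 ≈ 35114.0 mm; DoF = Df − Dn = 5146.8 − 3997.6 ≈ 1149.2 mm.
Setup B: H = 32²/(5.6×0.03) + 32 ≈ 6127.2 mm; DoF = Df − Dn = 5696.4 − 1999.5 ≈ 3696.9 mm.
Ratio = 3696.9 / 1149.2 ≈ 3.22.

3.22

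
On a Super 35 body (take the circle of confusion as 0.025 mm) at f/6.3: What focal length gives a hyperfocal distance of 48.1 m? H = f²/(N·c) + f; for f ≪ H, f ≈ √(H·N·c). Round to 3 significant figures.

87.0 mm

From H = f²/(N·c) + f, with f ≪ H: f ≈ √(H·N·c) = √(48100 × 6.3 × 0.025) = √7575.8 ≈ 87.04 mm.
The +f correction barely moves this — solving exactly, f² + N·c·f − N·c·H = 0 ⇒ f = (−N·c + √((N·c)² + 4·N·c·H))/2 = (−0.1575 + √30303)/2 ≈ 86.960 mm, so f ≈ 87.0 mm.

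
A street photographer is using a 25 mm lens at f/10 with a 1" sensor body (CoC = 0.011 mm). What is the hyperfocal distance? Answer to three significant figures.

Hyperfocal distance H = f²/(N·c) + f = 25²/(10 × 0.011) + 25 = 625/0.11 + 25 ≈ 5706.8 mm ≈ 5.71 m.

5.71 m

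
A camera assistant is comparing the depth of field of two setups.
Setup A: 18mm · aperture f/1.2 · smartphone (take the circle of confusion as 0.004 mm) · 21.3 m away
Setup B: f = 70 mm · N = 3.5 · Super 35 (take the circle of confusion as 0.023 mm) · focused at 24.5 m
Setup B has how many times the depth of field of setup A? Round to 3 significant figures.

1.57

Setup A: H = 18²/(1.2×0.004) + 18 ≈ 67518.0 mm; DoF = Df − Dn = 31108 − 16194 ≈ 14914 mm.
Setup B: H = 70²/(3.5×0.023) + 70 ≈ 60939.6 mm; DoF = Df − Dn = 40925 − 17483 ≈ 23442 mm.
Ratio = 23442 / 14914 ≈ 1.57.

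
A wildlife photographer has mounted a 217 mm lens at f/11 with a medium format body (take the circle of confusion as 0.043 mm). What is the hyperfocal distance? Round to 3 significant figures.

Hyperfocal distance H = f²/(N·c) + f = 217²/(11 × 0.043) + 217 = 47089/0.473 + 217 ≈ 99770.9 mm ≈ 99.8 m.

99.8 m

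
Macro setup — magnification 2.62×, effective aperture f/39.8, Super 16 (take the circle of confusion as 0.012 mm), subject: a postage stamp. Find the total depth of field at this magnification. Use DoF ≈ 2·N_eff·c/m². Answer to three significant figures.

At magnification m, DoF ≈ 2·N_eff·c/m² = 2 × 39.8 × 0.012 / 2.62² = 0.9552 / 6.864 ≈ 0.139 mm.

0.139 mm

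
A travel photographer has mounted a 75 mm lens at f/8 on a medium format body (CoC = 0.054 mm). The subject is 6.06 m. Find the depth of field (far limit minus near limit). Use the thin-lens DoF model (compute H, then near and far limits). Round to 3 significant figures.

Hyperfocal distance H = f²/(N·c) + f = 75²/(8 × 0.054) + 75 = 5625/0.432 + 75 ≈ 13095.8 mm ≈ 13.10 m.
Near limit Dn = s·(H − f)/(H + s − 2f) = 6060 × (13095.8 − 75) / (13095.8 + 6060 − 2 × 75) = 6060 × 13020.8 / 19005.8 ≈ 4151.7 mm.
Far limit Df = s·(H − f)/(H − s) = 6060 × (13095.8 − 75) / (13095.8 − 6060) = 6060 × 13020.8 / 7035.8 ≈ 11214.9 mm.
Depth of field = Df − Dn = 11214.9 − 4151.7 ≈ 7063.2 mm ≈ 7.06 m.

7.06 m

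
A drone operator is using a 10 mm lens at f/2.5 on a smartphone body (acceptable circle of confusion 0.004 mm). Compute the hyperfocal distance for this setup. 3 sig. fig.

Hyperfocal distance H = f²/(N·c) + f = 10²/(2.5 × 0.004) + 10 = 100/0.01 + 10 ≈ 10010.0 mm ≈ 10.0 m.

10.0 m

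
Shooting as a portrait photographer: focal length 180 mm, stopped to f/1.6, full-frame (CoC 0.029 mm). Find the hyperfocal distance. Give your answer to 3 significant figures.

698 m

Hyperfocal distance H = f²/(N·c) + f = 180²/(1.6 × 0.029) + 180 = 32400/0.0464 + 180 ≈ 698455.9 mm ≈ 698 m.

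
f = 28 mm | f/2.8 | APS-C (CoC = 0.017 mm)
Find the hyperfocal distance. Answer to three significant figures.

Hyperfocal distance H = f²/(N·c) + f = 28²/(2.8 × 0.017) + 28 = 784/0.0476 + 28 ≈ 16498.6 mm ≈ 16.5 m.

16.5 m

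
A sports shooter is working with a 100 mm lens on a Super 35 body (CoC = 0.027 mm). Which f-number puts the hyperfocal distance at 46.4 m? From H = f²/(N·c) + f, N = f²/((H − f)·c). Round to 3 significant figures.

f/8

Rearrange H = f²/(N·c) + f for N: N = f² / ((H − f)·c).
N = 100² / ((46400 − 100) × 0.027) = 10000 / 1250 ≈ 8.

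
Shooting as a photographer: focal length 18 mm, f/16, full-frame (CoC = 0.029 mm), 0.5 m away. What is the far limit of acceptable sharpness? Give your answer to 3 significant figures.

1.61 m

Hyperfocal distance H = f²/(N·c) + f = 18²/(16 × 0.029) + 18 = 324/0.464 + 18 ≈ 716.3 mm ≈ 0.716 m.
Far limit Df = s·(H − f)/(H − s) = 500 × (716.3 − 18) / (716.3 − 500) = 500 × 698.3 / 216.3 ≈ 1614.3 mm ≈ 1.61 m.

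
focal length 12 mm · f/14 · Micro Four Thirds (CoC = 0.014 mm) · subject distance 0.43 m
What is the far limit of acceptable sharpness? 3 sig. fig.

0.998 m

Hyperfocal distance H = f²/(N·c) + f = 12²/(14 × 0.014) + 12 = 144/0.196 + 12 ≈ 746.7 mm ≈ 0.747 m.
Far limit Df = s·(H − f)/(H − s) = 430 × (746.7 − 12) / (746.7 − 430) = 430 × 734.7 / 316.7 ≈ 997.55 mm ≈ 0.998 m.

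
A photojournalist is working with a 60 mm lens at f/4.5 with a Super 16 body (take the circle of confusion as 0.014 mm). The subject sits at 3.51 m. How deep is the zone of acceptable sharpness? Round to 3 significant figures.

425 mm

Hyperfocal distance H = f²/(N·c) + f = 60²/(4.5 × 0.014) + 60 = 3600/0.063 + 60 ≈ 57202.9 mm ≈ 57.20 m.
Near limit Dn = s·(H − f)/(H + s − 2f) = 3510 × (57202.9 − 60) / (57202.9 + 3510 − 2 × 60) = 3510 × 57142.9 / 60592.9 ≈ 3310.15 mm.
Far limit Df = s·(H − f)/(H − s) = 3510 × (57202.9 − 60) / (57202.9 − 3510) = 3510 × 57142.9 / 53692.9 ≈ 3735.53 mm.
Depth of field = Df − Dn = 3735.53 − 3310.15 ≈ 425.38 mm.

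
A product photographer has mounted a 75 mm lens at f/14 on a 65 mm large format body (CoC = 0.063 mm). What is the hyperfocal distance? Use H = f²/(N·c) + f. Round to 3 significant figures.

Hyperfocal distance H = f²/(N·c) + f = 75²/(14 × 0.063) + 75 = 5625/0.882 + 75 ≈ 6452.6 mm ≈ 6.45 m.

6.45 m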